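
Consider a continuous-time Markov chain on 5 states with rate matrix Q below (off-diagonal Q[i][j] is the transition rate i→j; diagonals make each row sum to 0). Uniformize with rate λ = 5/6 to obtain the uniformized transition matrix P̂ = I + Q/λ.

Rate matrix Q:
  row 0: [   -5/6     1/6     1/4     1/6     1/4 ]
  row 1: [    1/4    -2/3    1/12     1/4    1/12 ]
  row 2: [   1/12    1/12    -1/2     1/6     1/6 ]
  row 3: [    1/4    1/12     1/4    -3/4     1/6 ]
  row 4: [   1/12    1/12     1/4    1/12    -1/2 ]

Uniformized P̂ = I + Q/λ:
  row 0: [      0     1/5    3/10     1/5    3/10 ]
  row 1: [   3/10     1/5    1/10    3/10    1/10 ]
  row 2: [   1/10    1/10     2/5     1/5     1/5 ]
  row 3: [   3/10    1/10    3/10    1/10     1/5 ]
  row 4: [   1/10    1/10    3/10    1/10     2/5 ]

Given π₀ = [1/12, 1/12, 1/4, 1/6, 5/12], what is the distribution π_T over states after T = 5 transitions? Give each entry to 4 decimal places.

π = [0.1450, 0.1272, 0.3051, 0.1704, 0.2523]

t=0: π = [0.0833, 0.0833, 0.2500, 0.1667, 0.4167]
t=1: π = [0.1417, 0.1167, 0.3083, 0.1500, 0.2833]
t=2: π = [0.1392, 0.1258, 0.3075, 0.1683, 0.2592]
t=3: π = [0.1449, 0.1265, 0.3056, 0.1698, 0.2532]
t=4: π = [0.1448, 0.1271, 0.3053, 0.1704, 0.2525]
t=5: π = [0.1450, 0.1272, 0.3051, 0.1704, 0.2523]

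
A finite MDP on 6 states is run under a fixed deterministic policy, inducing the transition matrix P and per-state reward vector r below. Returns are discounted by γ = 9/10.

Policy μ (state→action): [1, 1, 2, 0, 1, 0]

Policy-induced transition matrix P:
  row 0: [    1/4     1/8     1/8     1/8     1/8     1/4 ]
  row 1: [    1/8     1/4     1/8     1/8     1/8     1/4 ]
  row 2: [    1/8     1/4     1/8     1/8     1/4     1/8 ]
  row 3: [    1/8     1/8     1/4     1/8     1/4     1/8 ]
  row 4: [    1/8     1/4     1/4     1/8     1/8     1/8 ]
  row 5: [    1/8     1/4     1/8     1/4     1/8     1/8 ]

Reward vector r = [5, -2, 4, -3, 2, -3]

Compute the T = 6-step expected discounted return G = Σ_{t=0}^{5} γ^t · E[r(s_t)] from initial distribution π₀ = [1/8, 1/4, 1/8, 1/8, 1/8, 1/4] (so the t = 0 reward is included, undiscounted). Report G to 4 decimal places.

t=0: π = [0.1250, 0.2500, 0.1250, 0.1250, 0.1250, 0.2500], E[r] = -0.2500, γ^t·E[r] = -0.250000, running G = -0.250000
t=1: π = [0.1406, 0.2188, 0.1563, 0.1563, 0.1563, 0.1719], E[r] = 0.2188, γ^t·E[r] = 0.196875, running G = -0.053125
t=2: π = [0.1426, 0.2129, 0.1641, 0.1465, 0.1641, 0.1699], E[r] = 0.3223, γ^t·E[r] = 0.261035, running G = 0.207910
t=3: π = [0.1428, 0.2139, 0.1638, 0.1462, 0.1638, 0.1694], E[r] = 0.3223, γ^t·E[r] = 0.234932, running G = 0.442842
t=4: π = [0.1429, 0.2139, 0.1638, 0.1462, 0.1638, 0.1696], E[r] = 0.3218, γ^t·E[r] = 0.211118, running G = 0.653960
t=5: π = [0.1429, 0.2139, 0.1637, 0.1462, 0.1637, 0.1696], E[r] = 0.3216, γ^t·E[r] = 0.189918, running G = 0.843878

G = 0.8439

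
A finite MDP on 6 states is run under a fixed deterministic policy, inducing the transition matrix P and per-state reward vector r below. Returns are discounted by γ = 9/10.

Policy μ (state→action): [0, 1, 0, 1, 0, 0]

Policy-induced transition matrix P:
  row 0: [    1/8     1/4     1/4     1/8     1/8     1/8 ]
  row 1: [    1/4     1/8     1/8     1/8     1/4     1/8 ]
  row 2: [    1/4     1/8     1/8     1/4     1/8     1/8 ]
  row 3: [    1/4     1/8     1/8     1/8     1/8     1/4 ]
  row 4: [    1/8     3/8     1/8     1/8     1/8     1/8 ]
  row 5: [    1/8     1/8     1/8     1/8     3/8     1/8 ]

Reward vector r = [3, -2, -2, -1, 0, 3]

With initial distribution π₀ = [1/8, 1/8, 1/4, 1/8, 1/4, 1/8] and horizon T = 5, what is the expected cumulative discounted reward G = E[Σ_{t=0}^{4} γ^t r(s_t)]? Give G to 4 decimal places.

G = 0.3583

t=0: π = [0.1250, 0.1250, 0.2500, 0.1250, 0.2500, 0.1250], E[r] = -0.1250, γ^t·E[r] = -0.125000, running G = -0.125000
t=1: π = [0.1875, 0.2031, 0.1406, 0.1563, 0.1719, 0.1406], E[r] = 0.1406, γ^t·E[r] = 0.126563, running G = 0.001563
t=2: π = [0.1875, 0.1914, 0.1484, 0.1426, 0.1855, 0.1445], E[r] = 0.1738, γ^t·E[r] = 0.140801, running G = 0.142363
t=3: π = [0.1853, 0.1948, 0.1484, 0.1436, 0.1851, 0.1428], E[r] = 0.1543, γ^t·E[r] = 0.112482, running G = 0.254846
t=4: π = [0.1859, 0.1944, 0.1482, 0.1436, 0.1851, 0.1429], E[r] = 0.1577, γ^t·E[r] = 0.103437, running G = 0.358282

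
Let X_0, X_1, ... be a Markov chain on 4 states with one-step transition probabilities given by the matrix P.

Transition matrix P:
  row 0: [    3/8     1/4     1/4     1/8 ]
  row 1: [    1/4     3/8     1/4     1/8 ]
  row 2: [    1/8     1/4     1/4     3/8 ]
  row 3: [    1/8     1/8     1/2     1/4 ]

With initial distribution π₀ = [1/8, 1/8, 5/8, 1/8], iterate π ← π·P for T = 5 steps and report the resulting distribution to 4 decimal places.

t=0: π = [0.1250, 0.1250, 0.6250, 0.1250]
t=1: π = [0.1719, 0.2500, 0.2813, 0.2969]
t=2: π = [0.1992, 0.2441, 0.3242, 0.2324]
t=3: π = [0.2053, 0.2515, 0.3081, 0.2351]
t=4: π = [0.2078, 0.2520, 0.3088, 0.2314]
t=5: π = [0.2084, 0.2526, 0.3079, 0.2311]

π = [0.2084, 0.2526, 0.3079, 0.2311]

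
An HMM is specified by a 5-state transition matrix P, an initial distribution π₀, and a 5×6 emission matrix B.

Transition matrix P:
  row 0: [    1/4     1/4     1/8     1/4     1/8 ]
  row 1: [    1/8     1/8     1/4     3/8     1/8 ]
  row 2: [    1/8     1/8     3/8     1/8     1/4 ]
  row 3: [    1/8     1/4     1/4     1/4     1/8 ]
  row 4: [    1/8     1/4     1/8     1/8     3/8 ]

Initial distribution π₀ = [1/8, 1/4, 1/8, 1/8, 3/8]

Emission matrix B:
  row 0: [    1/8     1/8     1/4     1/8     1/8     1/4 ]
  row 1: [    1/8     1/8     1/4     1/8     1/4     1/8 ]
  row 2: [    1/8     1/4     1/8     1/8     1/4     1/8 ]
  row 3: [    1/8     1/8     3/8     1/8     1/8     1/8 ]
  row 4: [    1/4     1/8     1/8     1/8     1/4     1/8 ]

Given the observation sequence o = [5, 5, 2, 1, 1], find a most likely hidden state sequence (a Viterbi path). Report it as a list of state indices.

t=0: δ = [3.125e-02, 3.125e-02, 1.562e-02, 1.562e-02, 4.688e-02]  (obs o_0=5)
t=1: δ = [1.953e-03, 1.465e-03, 9.766e-04, 1.465e-03, 2.197e-03]  ψ = [0, 4, 1, 1, 4]  (obs o_1=5)
t=2: δ = [1.221e-04, 1.373e-04, 4.578e-05, 2.060e-04, 1.030e-04]  ψ = [0, 4, 1, 1, 4]  (obs o_2=2)
t=3: δ = [3.815e-06, 6.437e-06, 1.287e-05, 6.437e-06, 4.828e-06]  ψ = [0, 3, 3, 1, 4]  (obs o_3=1)
t=4: δ = [2.012e-07, 2.012e-07, 1.207e-06, 3.017e-07, 4.023e-07]  ψ = [2, 2, 2, 1, 2]  (obs o_4=1)
backtrack: best end state = 2; path = [4, 1, 3, 2, 2]

path = [4, 1, 3, 2, 2]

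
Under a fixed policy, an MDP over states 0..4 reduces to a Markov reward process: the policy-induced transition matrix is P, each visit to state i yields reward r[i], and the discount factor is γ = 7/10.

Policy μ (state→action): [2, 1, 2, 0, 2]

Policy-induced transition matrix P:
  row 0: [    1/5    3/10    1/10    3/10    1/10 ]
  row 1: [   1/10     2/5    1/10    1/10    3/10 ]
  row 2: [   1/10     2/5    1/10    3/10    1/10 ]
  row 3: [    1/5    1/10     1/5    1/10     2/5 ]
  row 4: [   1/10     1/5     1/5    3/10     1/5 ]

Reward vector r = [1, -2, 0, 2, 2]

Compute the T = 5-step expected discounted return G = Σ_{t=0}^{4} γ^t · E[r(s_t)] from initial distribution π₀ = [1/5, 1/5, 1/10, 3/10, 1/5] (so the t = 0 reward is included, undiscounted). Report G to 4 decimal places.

G = 1.6915

t=0: π = [0.2000, 0.2000, 0.1000, 0.3000, 0.2000], E[r] = 0.8000, γ^t·E[r] = 0.800000, running G = 0.800000
t=1: π = [0.1500, 0.2500, 0.1500, 0.2000, 0.2500], E[r] = 0.5500, γ^t·E[r] = 0.385000, running G = 1.185000
t=2: π = [0.1350, 0.2750, 0.1450, 0.2100, 0.2350], E[r] = 0.4750, γ^t·E[r] = 0.232750, running G = 1.417750
t=3: π = [0.1345, 0.2765, 0.1445, 0.2030, 0.2415], E[r] = 0.4705, γ^t·E[r] = 0.161382, running G = 1.579132
t=4: π = [0.1338, 0.2774, 0.1445, 0.2041, 0.2404], E[r] = 0.4680, γ^t·E[r] = 0.112355, running G = 1.691486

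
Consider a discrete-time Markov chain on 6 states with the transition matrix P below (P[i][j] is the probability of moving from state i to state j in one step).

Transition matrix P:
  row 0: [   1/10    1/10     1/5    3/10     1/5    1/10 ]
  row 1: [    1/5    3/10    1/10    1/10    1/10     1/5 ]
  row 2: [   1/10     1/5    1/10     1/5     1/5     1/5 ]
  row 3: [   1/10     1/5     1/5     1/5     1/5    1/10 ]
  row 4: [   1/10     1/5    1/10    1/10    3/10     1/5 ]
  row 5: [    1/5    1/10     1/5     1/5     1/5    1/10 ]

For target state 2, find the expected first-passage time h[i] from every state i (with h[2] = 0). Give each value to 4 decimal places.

h = [6.1621, 6.8235, 0.0000, 6.2222, 6.9062, 6.1560]

First-step conditioning: h[2] = 0; for i ≠ 2, h[i] = 1 + Σ_k P[i][k]·h[k].
  h[0] = 1 + 1/10·h[0] + 1/10·h[1] + 3/10·h[3] + 1/5·h[4] + 1/10·h[5]
  h[1] = 1 + 1/5·h[0] + 3/10·h[1] + 1/10·h[3] + 1/10·h[4] + 1/5·h[5]
  h[3] = 1 + 1/10·h[0] + 1/5·h[1] + 1/5·h[3] + 1/5·h[4] + 1/10·h[5]
  h[4] = 1 + 1/10·h[0] + 1/5·h[1] + 1/10·h[3] + 3/10·h[4] + 1/5·h[5]
  h[5] = 1 + 1/5·h[0] + 1/10·h[1] + 1/5·h[3] + 1/5·h[4] + 1/10·h[5]
Solving the 5×5 linear system over states ≠ 2 gives exactly h = [20495/3326, 22695/3326, 0, 20695/3326, 11485/1663, 20475/3326] (h[2] = 0 is the target).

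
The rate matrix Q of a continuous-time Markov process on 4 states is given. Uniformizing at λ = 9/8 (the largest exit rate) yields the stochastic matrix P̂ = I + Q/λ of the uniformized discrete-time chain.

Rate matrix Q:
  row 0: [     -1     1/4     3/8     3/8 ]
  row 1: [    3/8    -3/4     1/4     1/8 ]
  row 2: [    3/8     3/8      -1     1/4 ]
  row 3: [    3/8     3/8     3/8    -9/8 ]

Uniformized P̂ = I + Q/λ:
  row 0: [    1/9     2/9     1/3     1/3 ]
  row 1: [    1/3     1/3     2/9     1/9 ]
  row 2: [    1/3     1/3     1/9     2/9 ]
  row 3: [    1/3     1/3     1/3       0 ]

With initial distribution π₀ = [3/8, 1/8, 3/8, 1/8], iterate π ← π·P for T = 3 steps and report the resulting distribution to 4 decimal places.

t=0: π = [0.3750, 0.1250, 0.3750, 0.1250]
t=1: π = [0.2500, 0.2917, 0.2361, 0.2222]
t=2: π = [0.2778, 0.3056, 0.2485, 0.1682]
t=3: π = [0.2716, 0.3025, 0.2442, 0.1818]

π = [0.2716, 0.3025, 0.2442, 0.1818]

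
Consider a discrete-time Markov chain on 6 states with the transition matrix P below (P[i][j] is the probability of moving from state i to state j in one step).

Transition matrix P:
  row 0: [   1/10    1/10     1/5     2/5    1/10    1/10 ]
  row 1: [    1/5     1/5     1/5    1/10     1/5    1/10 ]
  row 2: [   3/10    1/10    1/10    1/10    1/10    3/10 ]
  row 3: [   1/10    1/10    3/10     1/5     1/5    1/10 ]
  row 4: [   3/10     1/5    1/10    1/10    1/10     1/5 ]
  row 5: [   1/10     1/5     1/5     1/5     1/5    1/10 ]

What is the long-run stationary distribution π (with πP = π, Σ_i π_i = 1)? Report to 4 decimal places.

Balance equations π_j = Σ_i π_i·P[i][j]:
  π_0 = 1/10·π_0 + 1/5·π_1 + 3/10·π_2 + 1/10·π_3 + 3/10·π_4 + 1/10·π_5
  π_1 = 1/10·π_0 + 1/5·π_1 + 1/10·π_2 + 1/10·π_3 + 1/5·π_4 + 1/5·π_5
  π_2 = 1/5·π_0 + 1/5·π_1 + 1/10·π_2 + 3/10·π_3 + 1/10·π_4 + 1/5·π_5
  π_3 = 2/5·π_0 + 1/10·π_1 + 1/10·π_2 + 1/5·π_3 + 1/10·π_4 + 1/5·π_5
  π_4 = 1/10·π_0 + 1/5·π_1 + 1/10·π_2 + 1/5·π_3 + 1/10·π_4 + 1/5·π_5
  normalize: π_0 + π_1 + π_2 + π_3 + π_4 + π_5 = 1
Solving the linear system gives exactly π = [22245/122741, 17735/122741, 22762/122741, 23125/122741, 18225/122741, 18649/122741].

π = [0.1812, 0.1445, 0.1854, 0.1884, 0.1485, 0.1519]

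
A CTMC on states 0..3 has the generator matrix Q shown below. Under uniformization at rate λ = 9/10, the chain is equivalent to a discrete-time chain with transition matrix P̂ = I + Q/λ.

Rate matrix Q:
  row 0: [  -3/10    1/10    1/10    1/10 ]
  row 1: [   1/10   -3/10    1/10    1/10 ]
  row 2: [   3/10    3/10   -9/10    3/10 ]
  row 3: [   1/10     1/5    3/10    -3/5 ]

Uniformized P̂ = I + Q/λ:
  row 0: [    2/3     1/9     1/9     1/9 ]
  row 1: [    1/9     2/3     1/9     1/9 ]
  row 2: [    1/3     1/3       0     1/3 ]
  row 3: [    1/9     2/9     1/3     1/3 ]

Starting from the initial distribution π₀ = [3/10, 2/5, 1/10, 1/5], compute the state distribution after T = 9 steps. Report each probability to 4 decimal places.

π = [0.3180, 0.3638, 0.1364, 0.1818]

t=0: π = [0.3000, 0.4000, 0.1000, 0.2000]
t=1: π = [0.3000, 0.3778, 0.1444, 0.1778]
t=2: π = [0.3099, 0.3728, 0.1346, 0.1827]
t=3: π = [0.3132, 0.3684, 0.1368, 0.1816]
t=4: π = [0.3155, 0.3664, 0.1363, 0.1819]
t=5: π = [0.3167, 0.3651, 0.1364, 0.1818]
t=6: π = [0.3173, 0.3645, 0.1364, 0.1818]
t=7: π = [0.3177, 0.3641, 0.1364, 0.1818]
t=8: π = [0.3179, 0.3639, 0.1364, 0.1818]
t=9: π = [0.3180, 0.3638, 0.1364, 0.1818]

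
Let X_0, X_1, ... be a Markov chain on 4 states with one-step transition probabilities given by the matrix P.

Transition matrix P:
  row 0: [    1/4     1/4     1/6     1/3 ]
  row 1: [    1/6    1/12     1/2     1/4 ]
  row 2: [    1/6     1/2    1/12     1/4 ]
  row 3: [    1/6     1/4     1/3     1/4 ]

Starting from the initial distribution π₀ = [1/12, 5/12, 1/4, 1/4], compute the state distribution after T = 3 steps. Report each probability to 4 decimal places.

π = [0.1818, 0.2673, 0.2858, 0.2651]

t=0: π = [0.0833, 0.4167, 0.2500, 0.2500]
t=1: π = [0.1736, 0.2431, 0.3264, 0.2569]
t=2: π = [0.1811, 0.2911, 0.2633, 0.2645]
t=3: π = [0.1818, 0.2673, 0.2858, 0.2651]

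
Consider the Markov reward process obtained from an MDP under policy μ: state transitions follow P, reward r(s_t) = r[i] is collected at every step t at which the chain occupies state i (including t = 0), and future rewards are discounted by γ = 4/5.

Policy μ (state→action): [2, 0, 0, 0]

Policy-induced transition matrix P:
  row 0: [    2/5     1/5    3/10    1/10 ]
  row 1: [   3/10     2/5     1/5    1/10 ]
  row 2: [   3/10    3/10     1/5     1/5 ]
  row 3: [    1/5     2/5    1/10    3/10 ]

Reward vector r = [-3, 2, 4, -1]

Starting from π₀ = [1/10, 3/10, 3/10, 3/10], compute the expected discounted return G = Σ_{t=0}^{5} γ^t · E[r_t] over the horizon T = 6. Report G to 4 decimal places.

G = 2.2661

t=0: π = [0.1000, 0.3000, 0.3000, 0.3000], E[r] = 1.2000, γ^t·E[r] = 1.200000, running G = 1.200000
t=1: π = [0.2800, 0.3500, 0.1800, 0.1900], E[r] = 0.3900, γ^t·E[r] = 0.312000, running G = 1.512000
t=2: π = [0.3090, 0.3260, 0.2090, 0.1560], E[r] = 0.4050, γ^t·E[r] = 0.259200, running G = 1.771200
t=3: π = [0.3153, 0.3173, 0.2153, 0.1521], E[r] = 0.3978, γ^t·E[r] = 0.203674, running G = 1.974874
t=4: π = [0.3163, 0.3154, 0.2163, 0.1520], E[r] = 0.3952, γ^t·E[r] = 0.161870, running G = 2.136743
t=5: π = [0.3164, 0.3151, 0.2164, 0.1520], E[r] = 0.3946, γ^t·E[r] = 0.129310, running G = 2.266053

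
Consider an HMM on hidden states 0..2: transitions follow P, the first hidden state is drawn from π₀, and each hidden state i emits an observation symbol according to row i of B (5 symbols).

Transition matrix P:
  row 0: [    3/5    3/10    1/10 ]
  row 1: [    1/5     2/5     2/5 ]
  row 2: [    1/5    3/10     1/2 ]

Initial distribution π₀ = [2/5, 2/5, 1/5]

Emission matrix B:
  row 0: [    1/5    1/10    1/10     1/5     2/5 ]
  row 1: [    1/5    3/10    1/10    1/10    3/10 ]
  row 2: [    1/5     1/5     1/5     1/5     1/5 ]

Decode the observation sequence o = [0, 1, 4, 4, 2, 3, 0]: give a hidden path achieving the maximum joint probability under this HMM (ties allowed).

path = [0, 0, 0, 0, 0, 0, 0]

t=0: δ = [8.000e-02, 8.000e-02, 4.000e-02]  (obs o_0=0)
t=1: δ = [4.800e-03, 9.600e-03, 6.400e-03]  ψ = [0, 1, 1]  (obs o_1=1)
t=2: δ = [1.152e-03, 1.152e-03, 7.680e-04]  ψ = [0, 1, 1]  (obs o_2=4)
t=3: δ = [2.765e-04, 1.382e-04, 9.216e-05]  ψ = [0, 1, 1]  (obs o_3=4)
t=4: δ = [1.659e-05, 8.294e-06, 1.106e-05]  ψ = [0, 0, 1]  (obs o_4=2)
t=5: δ = [1.991e-06, 4.977e-07, 1.106e-06]  ψ = [0, 0, 2]  (obs o_5=3)
t=6: δ = [2.389e-07, 1.194e-07, 1.106e-07]  ψ = [0, 0, 2]  (obs o_6=0)
backtrack: best end state = 0; path = [0, 0, 0, 0, 0, 0, 0]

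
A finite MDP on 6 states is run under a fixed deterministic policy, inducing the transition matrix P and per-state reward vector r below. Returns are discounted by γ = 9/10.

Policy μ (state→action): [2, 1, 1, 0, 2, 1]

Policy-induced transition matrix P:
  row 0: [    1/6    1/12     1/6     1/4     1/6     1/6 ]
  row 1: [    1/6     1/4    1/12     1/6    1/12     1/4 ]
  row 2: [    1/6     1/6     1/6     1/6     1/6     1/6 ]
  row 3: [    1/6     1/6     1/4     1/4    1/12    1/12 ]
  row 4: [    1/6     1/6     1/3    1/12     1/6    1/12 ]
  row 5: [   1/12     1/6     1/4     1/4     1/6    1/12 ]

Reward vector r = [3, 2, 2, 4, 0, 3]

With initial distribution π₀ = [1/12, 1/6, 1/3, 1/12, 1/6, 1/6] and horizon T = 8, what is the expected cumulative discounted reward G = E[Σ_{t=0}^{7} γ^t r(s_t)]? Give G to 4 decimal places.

t=0: π = [0.0833, 0.1667, 0.3333, 0.0833, 0.1667, 0.1667], E[r] = 2.0833, γ^t·E[r] = 2.083333, running G = 2.083333
t=1: π = [0.1528, 0.1736, 0.2014, 0.1806, 0.1458, 0.1458], E[r] = 2.3681, γ^t·E[r] = 2.131250, running G = 4.214583
t=2: π = [0.1545, 0.1684, 0.2037, 0.1944, 0.1372, 0.1418], E[r] = 2.4109, γ^t·E[r] = 1.952813, running G = 6.167396
t=3: π = [0.1549, 0.1678, 0.2035, 0.1961, 0.1364, 0.1413], E[r] = 2.4155, γ^t·E[r] = 1.760906, running G = 7.928302
t=4: π = [0.1549, 0.1677, 0.2035, 0.1963, 0.1363, 0.1412], E[r] = 2.4160, γ^t·E[r] = 1.585153, running G = 9.513455
t=5: π = [0.1549, 0.1677, 0.2035, 0.1963, 0.1363, 0.1412], E[r] = 2.4161, γ^t·E[r] = 1.426672, running G = 10.940127
t=6: π = [0.1549, 0.1677, 0.2035, 0.1963, 0.1363, 0.1412], E[r] = 2.4161, γ^t·E[r] = 1.284008, running G = 12.224135
t=7: π = [0.1549, 0.1677, 0.2035, 0.1963, 0.1363, 0.1412], E[r] = 2.4161, γ^t·E[r] = 1.155607, running G = 13.379742

G = 13.3797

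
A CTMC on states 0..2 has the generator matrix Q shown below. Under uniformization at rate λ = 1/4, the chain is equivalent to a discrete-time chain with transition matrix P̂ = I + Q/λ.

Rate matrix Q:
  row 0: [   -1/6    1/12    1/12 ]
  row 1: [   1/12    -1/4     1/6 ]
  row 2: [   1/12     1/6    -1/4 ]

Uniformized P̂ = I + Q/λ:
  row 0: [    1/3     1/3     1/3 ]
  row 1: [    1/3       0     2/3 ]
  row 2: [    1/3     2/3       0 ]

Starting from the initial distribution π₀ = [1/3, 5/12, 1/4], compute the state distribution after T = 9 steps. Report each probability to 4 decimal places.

t=0: π = [0.3333, 0.4167, 0.2500]
t=1: π = [0.3333, 0.2778, 0.3889]
t=2: π = [0.3333, 0.3704, 0.2963]
t=3: π = [0.3333, 0.3086, 0.3580]
t=4: π = [0.3333, 0.3498, 0.3169]
t=5: π = [0.3333, 0.3224, 0.3443]
t=6: π = [0.3333, 0.3406, 0.3260]
t=7: π = [0.3333, 0.3285, 0.3382]
t=8: π = [0.3333, 0.3366, 0.3301]
t=9: π = [0.3333, 0.3312, 0.3355]

π = [0.3333, 0.3312, 0.3355]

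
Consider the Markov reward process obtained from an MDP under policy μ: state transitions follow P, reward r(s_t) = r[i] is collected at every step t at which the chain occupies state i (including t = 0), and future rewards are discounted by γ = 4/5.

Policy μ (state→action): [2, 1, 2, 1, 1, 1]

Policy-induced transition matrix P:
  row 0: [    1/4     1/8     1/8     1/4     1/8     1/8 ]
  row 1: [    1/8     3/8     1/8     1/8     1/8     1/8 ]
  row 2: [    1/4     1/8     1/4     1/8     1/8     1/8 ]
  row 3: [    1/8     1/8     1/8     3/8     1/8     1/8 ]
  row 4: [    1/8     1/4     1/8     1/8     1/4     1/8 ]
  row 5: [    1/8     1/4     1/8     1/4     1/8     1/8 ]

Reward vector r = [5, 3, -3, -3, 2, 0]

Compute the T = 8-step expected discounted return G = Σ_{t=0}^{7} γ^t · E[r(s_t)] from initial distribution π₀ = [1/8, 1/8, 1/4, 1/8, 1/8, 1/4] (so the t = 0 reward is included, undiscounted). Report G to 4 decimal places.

t=0: π = [0.1250, 0.1250, 0.2500, 0.1250, 0.1250, 0.2500], E[r] = 0.1250, γ^t·E[r] = 0.125000, running G = 0.125000
t=1: π = [0.1719, 0.2031, 0.1563, 0.2031, 0.1406, 0.1250], E[r] = 0.6719, γ^t·E[r] = 0.537500, running G = 0.662500
t=2: π = [0.1660, 0.2090, 0.1445, 0.2129, 0.1426, 0.1250], E[r] = 0.6699, γ^t·E[r] = 0.428750, running G = 1.091250
t=3: π = [0.1638, 0.2107, 0.1431, 0.2146, 0.1428, 0.1250], E[r] = 0.6638, γ^t·E[r] = 0.339875, running G = 1.431125
t=4: π = [0.1634, 0.2112, 0.1429, 0.2148, 0.1429, 0.1250], E[r] = 0.6631, γ^t·E[r] = 0.271588, running G = 1.702713
t=5: π = [0.1633, 0.2113, 0.1429, 0.2147, 0.1429, 0.1250], E[r] = 0.6631, γ^t·E[r] = 0.217299, running G = 1.920011
t=6: π = [0.1633, 0.2113, 0.1429, 0.2147, 0.1429, 0.1250], E[r] = 0.6632, γ^t·E[r] = 0.173860, running G = 2.093871
t=7: π = [0.1633, 0.2113, 0.1429, 0.2147, 0.1429, 0.1250], E[r] = 0.6633, γ^t·E[r] = 0.139094, running G = 2.232965

G = 2.2330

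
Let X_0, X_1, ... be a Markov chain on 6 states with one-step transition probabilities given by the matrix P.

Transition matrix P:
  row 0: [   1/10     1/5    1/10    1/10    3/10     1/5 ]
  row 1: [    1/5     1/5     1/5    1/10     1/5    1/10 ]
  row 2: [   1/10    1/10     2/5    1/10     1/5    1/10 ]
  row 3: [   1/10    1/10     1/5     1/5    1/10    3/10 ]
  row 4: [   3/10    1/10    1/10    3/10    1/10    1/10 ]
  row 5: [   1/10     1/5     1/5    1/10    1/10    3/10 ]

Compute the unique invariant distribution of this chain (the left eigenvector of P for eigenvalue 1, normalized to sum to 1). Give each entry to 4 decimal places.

π = [0.1478, 0.1476, 0.2108, 0.1479, 0.1654, 0.1804]

Balance equations π_j = Σ_i π_i·P[i][j]:
  π_0 = 1/10·π_0 + 1/5·π_1 + 1/10·π_2 + 1/10·π_3 + 3/10·π_4 + 1/10·π_5
  π_1 = 1/5·π_0 + 1/5·π_1 + 1/10·π_2 + 1/10·π_3 + 1/10·π_4 + 1/5·π_5
  π_2 = 1/10·π_0 + 1/5·π_1 + 2/5·π_2 + 1/5·π_3 + 1/10·π_4 + 1/5·π_5
  π_3 = 1/10·π_0 + 1/10·π_1 + 1/10·π_2 + 1/5·π_3 + 3/10·π_4 + 1/10·π_5
  π_4 = 3/10·π_0 + 1/5·π_1 + 1/5·π_2 + 1/10·π_3 + 1/10·π_4 + 1/10·π_5
  normalize: π_0 + π_1 + π_2 + π_3 + π_4 + π_5 = 1
Solving the linear system gives exactly π = [10501/71029, 10483/71029, 14976/71029, 10503/71029, 11749/71029, 1831/10147].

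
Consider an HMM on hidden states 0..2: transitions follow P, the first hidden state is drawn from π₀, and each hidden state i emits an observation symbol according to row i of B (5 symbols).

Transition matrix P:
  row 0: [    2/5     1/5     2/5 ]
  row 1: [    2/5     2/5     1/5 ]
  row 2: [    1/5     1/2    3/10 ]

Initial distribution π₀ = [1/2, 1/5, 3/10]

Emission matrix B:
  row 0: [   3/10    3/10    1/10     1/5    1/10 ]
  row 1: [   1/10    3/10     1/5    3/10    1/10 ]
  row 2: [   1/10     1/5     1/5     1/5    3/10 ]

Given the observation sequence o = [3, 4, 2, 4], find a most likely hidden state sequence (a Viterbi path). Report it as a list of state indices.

path = [0, 2, 1, 2]

t=0: δ = [1.000e-01, 6.000e-02, 6.000e-02]  (obs o_0=3)
t=1: δ = [4.000e-03, 3.000e-03, 1.200e-02]  ψ = [0, 2, 0]  (obs o_1=4)
t=2: δ = [2.400e-04, 1.200e-03, 7.200e-04]  ψ = [2, 2, 2]  (obs o_2=2)
t=3: δ = [4.800e-05, 4.800e-05, 7.200e-05]  ψ = [1, 1, 1]  (obs o_3=4)
backtrack: best end state = 2; path = [0, 2, 1, 2]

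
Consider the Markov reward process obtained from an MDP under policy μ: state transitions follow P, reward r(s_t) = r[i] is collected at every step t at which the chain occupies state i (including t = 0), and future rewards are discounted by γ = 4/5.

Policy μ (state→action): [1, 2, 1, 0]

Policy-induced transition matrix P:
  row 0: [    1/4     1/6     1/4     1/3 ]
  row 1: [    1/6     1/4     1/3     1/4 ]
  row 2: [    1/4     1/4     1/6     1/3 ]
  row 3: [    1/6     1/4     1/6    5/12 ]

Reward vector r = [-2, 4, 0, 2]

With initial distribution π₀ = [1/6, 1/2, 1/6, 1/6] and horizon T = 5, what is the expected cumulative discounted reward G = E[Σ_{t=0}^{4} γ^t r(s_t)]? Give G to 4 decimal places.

G = 4.8209

t=0: π = [0.1667, 0.5000, 0.1667, 0.1667], E[r] = 2.0000, γ^t·E[r] = 2.000000, running G = 2.000000
t=1: π = [0.1944, 0.2361, 0.2639, 0.3056], E[r] = 1.1667, γ^t·E[r] = 0.933333, running G = 2.933333
t=2: π = [0.2049, 0.2338, 0.2222, 0.3391], E[r] = 1.2037, γ^t·E[r] = 0.770370, running G = 3.703704
t=3: π = [0.2023, 0.2329, 0.2227, 0.3421], E[r] = 1.2114, γ^t·E[r] = 0.620247, running G = 4.323951
t=4: π = [0.2021, 0.2331, 0.2223, 0.3424], E[r] = 1.2133, γ^t·E[r] = 0.496961, running G = 4.820912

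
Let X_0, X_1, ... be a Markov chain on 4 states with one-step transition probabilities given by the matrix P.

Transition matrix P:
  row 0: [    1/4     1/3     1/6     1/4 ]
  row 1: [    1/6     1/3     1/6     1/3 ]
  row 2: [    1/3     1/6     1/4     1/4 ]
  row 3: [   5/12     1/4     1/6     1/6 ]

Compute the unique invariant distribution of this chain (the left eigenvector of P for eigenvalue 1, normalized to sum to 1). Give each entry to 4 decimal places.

Balance equations π_j = Σ_i π_i·P[i][j]:
  π_0 = 1/4·π_0 + 1/6·π_1 + 1/3·π_2 + 5/12·π_3
  π_1 = 1/3·π_0 + 1/3·π_1 + 1/6·π_2 + 1/4·π_3
  π_2 = 1/6·π_0 + 1/6·π_1 + 1/4·π_2 + 1/6·π_3
  normalize: π_0 + π_1 + π_2 + π_3 = 1
Solving the linear system gives exactly π = [490/1727, 487/1727, 2/11, 436/1727].

π = [0.2837, 0.2820, 0.1818, 0.2525]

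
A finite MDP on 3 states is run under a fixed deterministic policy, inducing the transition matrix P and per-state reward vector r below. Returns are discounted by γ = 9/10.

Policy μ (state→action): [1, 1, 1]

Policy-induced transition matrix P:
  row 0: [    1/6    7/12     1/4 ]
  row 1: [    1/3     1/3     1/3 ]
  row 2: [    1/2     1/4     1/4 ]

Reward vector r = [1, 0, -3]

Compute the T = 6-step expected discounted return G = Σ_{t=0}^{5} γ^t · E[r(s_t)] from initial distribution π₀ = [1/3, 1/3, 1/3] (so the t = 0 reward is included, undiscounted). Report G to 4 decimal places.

G = -2.5713

t=0: π = [0.3333, 0.3333, 0.3333], E[r] = -0.6667, γ^t·E[r] = -0.666667, running G = -0.666667
t=1: π = [0.3333, 0.3889, 0.2778], E[r] = -0.5000, γ^t·E[r] = -0.450000, running G = -1.116667
t=2: π = [0.3241, 0.3935, 0.2824], E[r] = -0.5231, γ^t·E[r] = -0.423750, running G = -1.540417
t=3: π = [0.3264, 0.3908, 0.2828], E[r] = -0.5220, γ^t·E[r] = -0.380531, running G = -1.920948
t=4: π = [0.3261, 0.3914, 0.2826], E[r] = -0.5216, γ^t·E[r] = -0.342246, running G = -2.263194
t=5: π = [0.3261, 0.3913, 0.2826], E[r] = -0.5218, γ^t·E[r] = -0.308093, running G = -2.571287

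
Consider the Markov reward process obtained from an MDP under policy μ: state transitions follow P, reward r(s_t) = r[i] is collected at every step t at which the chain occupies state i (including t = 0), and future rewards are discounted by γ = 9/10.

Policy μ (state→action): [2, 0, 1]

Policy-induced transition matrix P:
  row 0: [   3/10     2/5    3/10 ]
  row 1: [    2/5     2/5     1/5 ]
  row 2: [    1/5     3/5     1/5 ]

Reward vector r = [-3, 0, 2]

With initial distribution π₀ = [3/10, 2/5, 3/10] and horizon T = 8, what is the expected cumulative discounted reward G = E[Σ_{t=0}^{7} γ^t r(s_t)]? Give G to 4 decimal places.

G = -2.6262

t=0: π = [0.3000, 0.4000, 0.3000], E[r] = -0.3000, γ^t·E[r] = -0.300000, running G = -0.300000
t=1: π = [0.3100, 0.4600, 0.2300], E[r] = -0.4700, γ^t·E[r] = -0.423000, running G = -0.723000
t=2: π = [0.3230, 0.4460, 0.2310], E[r] = -0.5070, γ^t·E[r] = -0.410670, running G = -1.133670
t=3: π = [0.3215, 0.4462, 0.2323], E[r] = -0.4999, γ^t·E[r] = -0.364427, running G = -1.498097
t=4: π = [0.3214, 0.4465, 0.2322], E[r] = -0.4999, γ^t·E[r] = -0.327965, running G = -1.826062
t=5: π = [0.3214, 0.4464, 0.2321], E[r] = -0.5000, γ^t·E[r] = -0.295254, running G = -2.121316
t=6: π = [0.3214, 0.4464, 0.2321], E[r] = -0.5000, γ^t·E[r] = -0.265721, running G = -2.387037
t=7: π = [0.3214, 0.4464, 0.2321], E[r] = -0.5000, γ^t·E[r] = -0.239148, running G = -2.626185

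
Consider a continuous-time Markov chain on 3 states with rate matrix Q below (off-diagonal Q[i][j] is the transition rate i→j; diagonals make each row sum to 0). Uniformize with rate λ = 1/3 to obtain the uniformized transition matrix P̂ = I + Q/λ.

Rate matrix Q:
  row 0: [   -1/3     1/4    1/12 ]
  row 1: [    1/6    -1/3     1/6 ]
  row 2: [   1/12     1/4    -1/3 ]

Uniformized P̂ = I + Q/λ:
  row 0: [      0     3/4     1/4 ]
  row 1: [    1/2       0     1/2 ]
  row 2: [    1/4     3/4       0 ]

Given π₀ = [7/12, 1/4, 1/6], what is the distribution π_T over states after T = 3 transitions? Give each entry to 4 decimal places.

π = [0.2448, 0.5039, 0.2513]

t=0: π = [0.5833, 0.2500, 0.1667]
t=1: π = [0.1667, 0.5625, 0.2708]
t=2: π = [0.3490, 0.3281, 0.3229]
t=3: π = [0.2448, 0.5039, 0.2513]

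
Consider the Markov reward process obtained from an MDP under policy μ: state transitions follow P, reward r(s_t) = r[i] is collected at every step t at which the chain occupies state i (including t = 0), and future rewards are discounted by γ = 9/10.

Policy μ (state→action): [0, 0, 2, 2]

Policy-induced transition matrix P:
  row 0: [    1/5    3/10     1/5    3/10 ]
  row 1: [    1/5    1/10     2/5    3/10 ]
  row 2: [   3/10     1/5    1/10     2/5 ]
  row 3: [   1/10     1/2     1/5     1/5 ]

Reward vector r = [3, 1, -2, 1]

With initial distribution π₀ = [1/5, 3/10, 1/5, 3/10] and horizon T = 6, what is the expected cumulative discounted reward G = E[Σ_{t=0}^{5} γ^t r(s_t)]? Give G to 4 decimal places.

t=0: π = [0.2000, 0.3000, 0.2000, 0.3000], E[r] = 0.8000, γ^t·E[r] = 0.800000, running G = 0.800000
t=1: π = [0.1900, 0.2800, 0.2400, 0.2900], E[r] = 0.6600, γ^t·E[r] = 0.594000, running G = 1.394000
t=2: π = [0.1950, 0.2780, 0.2320, 0.2950], E[r] = 0.6940, γ^t·E[r] = 0.562140, running G = 1.956140
t=3: π = [0.1937, 0.2802, 0.2324, 0.2937], E[r] = 0.6902, γ^t·E[r] = 0.503156, running G = 2.459296
t=4: π = [0.1939, 0.2795, 0.2328, 0.2939], E[r] = 0.6893, γ^t·E[r] = 0.452276, running G = 2.911572
t=5: π = [0.1939, 0.2796, 0.2326, 0.2939], E[r] = 0.6900, γ^t·E[r] = 0.407409, running G = 3.318980

G = 3.3190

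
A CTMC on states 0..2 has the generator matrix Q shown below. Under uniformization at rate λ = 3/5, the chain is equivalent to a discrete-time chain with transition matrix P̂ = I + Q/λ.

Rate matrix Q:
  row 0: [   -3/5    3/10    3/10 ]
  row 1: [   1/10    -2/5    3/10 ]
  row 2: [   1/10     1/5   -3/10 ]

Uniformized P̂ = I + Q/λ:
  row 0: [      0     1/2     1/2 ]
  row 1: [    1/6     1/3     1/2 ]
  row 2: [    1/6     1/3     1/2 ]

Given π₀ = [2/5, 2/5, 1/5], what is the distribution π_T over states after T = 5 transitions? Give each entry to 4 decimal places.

π = [0.1428, 0.3572, 0.5000]

t=0: π = [0.4000, 0.4000, 0.2000]
t=1: π = [0.1000, 0.4000, 0.5000]
t=2: π = [0.1500, 0.3500, 0.5000]
t=3: π = [0.1417, 0.3583, 0.5000]
t=4: π = [0.1431, 0.3569, 0.5000]
t=5: π = [0.1428, 0.3572, 0.5000]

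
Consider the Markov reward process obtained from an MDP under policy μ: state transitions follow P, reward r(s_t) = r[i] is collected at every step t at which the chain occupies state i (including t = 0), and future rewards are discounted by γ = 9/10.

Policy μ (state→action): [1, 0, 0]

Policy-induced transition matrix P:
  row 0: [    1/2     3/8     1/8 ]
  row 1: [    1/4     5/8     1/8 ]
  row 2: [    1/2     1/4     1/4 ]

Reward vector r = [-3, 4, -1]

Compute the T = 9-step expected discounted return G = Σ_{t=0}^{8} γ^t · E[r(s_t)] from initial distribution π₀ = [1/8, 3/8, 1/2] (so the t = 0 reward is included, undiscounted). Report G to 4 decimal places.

t=0: π = [0.1250, 0.3750, 0.5000], E[r] = 0.6250, γ^t·E[r] = 0.625000, running G = 0.625000
t=1: π = [0.4063, 0.4063, 0.1875], E[r] = 0.2188, γ^t·E[r] = 0.196875, running G = 0.821875
t=2: π = [0.3984, 0.4531, 0.1484], E[r] = 0.4688, γ^t·E[r] = 0.379688, running G = 1.201563
t=3: π = [0.3867, 0.4697, 0.1436], E[r] = 0.5752, γ^t·E[r] = 0.419317, running G = 1.620880
t=4: π = [0.3826, 0.4745, 0.1429], E[r] = 0.6073, γ^t·E[r] = 0.398449, running G = 2.019329
t=5: π = [0.3814, 0.4758, 0.1429], E[r] = 0.6160, γ^t·E[r] = 0.363749, running G = 2.383079
t=6: π = [0.3811, 0.4761, 0.1429], E[r] = 0.6183, γ^t·E[r] = 0.328578, running G = 2.711656
t=7: π = [0.3810, 0.4762, 0.1429], E[r] = 0.6189, γ^t·E[r] = 0.295996, running G = 3.007652
t=8: π = [0.3810, 0.4762, 0.1429], E[r] = 0.6190, γ^t·E[r] = 0.266459, running G = 3.274110

G = 3.2741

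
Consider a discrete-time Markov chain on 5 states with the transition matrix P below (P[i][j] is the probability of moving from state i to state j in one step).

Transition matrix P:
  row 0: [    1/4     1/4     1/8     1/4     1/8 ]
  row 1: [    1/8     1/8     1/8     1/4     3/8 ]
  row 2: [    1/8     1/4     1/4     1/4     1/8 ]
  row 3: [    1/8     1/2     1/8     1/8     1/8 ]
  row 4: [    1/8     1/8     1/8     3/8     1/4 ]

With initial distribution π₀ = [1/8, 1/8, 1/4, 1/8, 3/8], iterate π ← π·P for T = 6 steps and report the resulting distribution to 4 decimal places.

t=0: π = [0.1250, 0.1250, 0.2500, 0.1250, 0.3750]
t=1: π = [0.1406, 0.2188, 0.1563, 0.2813, 0.2031]
t=2: π = [0.1426, 0.2676, 0.1445, 0.2402, 0.2051]
t=3: π = [0.1428, 0.2510, 0.1431, 0.2456, 0.2175]
t=4: π = [0.1429, 0.2528, 0.1429, 0.2465, 0.2149]
t=5: π = [0.1429, 0.2532, 0.1429, 0.2461, 0.2151]
t=6: π = [0.1429, 0.2530, 0.1429, 0.2461, 0.2152]

π = [0.1429, 0.2530, 0.1429, 0.2461, 0.2152]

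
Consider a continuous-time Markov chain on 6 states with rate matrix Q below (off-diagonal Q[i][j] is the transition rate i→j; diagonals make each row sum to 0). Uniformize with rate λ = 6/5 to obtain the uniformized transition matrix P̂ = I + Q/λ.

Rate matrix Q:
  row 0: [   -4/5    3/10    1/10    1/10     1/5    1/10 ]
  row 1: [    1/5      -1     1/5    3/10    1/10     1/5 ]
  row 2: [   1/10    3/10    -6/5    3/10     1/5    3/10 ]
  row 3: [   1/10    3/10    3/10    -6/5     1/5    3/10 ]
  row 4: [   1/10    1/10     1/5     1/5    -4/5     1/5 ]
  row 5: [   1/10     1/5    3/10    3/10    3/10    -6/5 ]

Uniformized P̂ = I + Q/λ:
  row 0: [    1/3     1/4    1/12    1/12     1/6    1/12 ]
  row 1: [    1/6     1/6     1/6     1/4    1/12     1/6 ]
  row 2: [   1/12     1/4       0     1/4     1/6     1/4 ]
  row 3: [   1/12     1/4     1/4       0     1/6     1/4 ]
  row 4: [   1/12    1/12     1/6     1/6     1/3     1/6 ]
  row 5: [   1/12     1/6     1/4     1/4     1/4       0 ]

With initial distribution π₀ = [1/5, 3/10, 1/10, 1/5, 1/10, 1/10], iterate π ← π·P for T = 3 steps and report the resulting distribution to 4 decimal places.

t=0: π = [0.2000, 0.3000, 0.1000, 0.2000, 0.1000, 0.1000]
t=1: π = [0.1583, 0.2000, 0.1583, 0.1583, 0.1667, 0.1583]
t=2: π = [0.1396, 0.1924, 0.1535, 0.1701, 0.1910, 0.1535]
t=3: π = [0.1343, 0.1894, 0.1564, 0.1683, 0.1953, 0.1564]

π = [0.1343, 0.1894, 0.1564, 0.1683, 0.1953, 0.1564]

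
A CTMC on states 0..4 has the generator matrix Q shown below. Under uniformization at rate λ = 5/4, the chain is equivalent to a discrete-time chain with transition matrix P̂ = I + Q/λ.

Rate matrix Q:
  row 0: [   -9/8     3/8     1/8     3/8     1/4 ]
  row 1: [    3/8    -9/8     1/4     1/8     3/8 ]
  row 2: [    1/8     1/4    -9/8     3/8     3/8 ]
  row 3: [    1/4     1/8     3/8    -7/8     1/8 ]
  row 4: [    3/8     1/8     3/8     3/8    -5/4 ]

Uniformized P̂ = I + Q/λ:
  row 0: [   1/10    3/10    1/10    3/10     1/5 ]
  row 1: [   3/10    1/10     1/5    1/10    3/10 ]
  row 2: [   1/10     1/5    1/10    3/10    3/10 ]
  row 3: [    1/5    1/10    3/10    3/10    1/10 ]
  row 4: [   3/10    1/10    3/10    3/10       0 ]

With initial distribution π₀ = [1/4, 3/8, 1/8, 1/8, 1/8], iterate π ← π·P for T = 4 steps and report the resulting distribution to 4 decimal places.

π = [0.1939, 0.1590, 0.2047, 0.2680, 0.1744]

t=0: π = [0.2500, 0.3750, 0.1250, 0.1250, 0.1250]
t=1: π = [0.2125, 0.1625, 0.1875, 0.2250, 0.2125]
t=2: π = [0.1975, 0.1613, 0.2038, 0.2675, 0.1700]
t=3: π = [0.1930, 0.1599, 0.2036, 0.2678, 0.1758]
t=4: π = [0.1939, 0.1590, 0.2047, 0.2680, 0.1744]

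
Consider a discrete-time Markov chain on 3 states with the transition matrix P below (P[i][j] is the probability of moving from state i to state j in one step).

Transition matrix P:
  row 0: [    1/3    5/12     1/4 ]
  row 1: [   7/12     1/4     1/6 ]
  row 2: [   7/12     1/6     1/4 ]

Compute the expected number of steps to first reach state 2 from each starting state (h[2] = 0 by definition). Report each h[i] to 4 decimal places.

h = [4.5405, 4.8649, 0.0000]

First-step conditioning: h[2] = 0; for i ≠ 2, h[i] = 1 + Σ_k P[i][k]·h[k].
  h[0] = 1 + 1/3·h[0] + 5/12·h[1]
  h[1] = 1 + 7/12·h[0] + 1/4·h[1]
Solving the 2×2 linear system over states ≠ 2 gives exactly h = [168/37, 180/37, 0] (h[2] = 0 is the target).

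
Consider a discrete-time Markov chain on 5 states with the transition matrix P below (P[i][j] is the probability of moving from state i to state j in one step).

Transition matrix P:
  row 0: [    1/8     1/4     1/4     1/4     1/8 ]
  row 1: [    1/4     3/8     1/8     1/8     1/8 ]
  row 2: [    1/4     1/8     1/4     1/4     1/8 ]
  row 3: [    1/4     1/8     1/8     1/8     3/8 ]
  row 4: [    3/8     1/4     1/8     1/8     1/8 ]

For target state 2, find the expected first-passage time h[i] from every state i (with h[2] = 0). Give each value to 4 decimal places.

First-step conditioning: h[2] = 0; for i ≠ 2, h[i] = 1 + Σ_k P[i][k]·h[k].
  h[0] = 1 + 1/8·h[0] + 1/4·h[1] + 1/4·h[3] + 1/8·h[4]
  h[1] = 1 + 1/4·h[0] + 3/8·h[1] + 1/8·h[3] + 1/8·h[4]
  h[3] = 1 + 1/4·h[0] + 1/8·h[1] + 1/8·h[3] + 3/8·h[4]
  h[4] = 1 + 3/8·h[0] + 1/4·h[1] + 1/8·h[3] + 1/8·h[4]
Solving the 4×4 linear system over states ≠ 2 gives exactly h = [510/89, 574/89, 0, 572/89, 566/89] (h[2] = 0 is the target).

h = [5.7303, 6.4494, 0.0000, 6.4270, 6.3596]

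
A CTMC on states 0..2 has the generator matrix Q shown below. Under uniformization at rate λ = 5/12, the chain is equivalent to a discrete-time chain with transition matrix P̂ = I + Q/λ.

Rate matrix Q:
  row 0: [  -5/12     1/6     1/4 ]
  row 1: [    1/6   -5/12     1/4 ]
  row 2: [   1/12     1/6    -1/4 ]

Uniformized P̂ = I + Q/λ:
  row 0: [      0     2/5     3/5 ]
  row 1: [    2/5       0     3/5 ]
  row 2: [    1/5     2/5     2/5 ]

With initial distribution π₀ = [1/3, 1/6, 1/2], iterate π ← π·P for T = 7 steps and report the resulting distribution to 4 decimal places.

t=0: π = [0.3333, 0.1667, 0.5000]
t=1: π = [0.1667, 0.3333, 0.5000]
t=2: π = [0.2333, 0.2667, 0.5000]
t=3: π = [0.2067, 0.2933, 0.5000]
t=4: π = [0.2173, 0.2827, 0.5000]
t=5: π = [0.2131, 0.2869, 0.5000]
t=6: π = [0.2148, 0.2852, 0.5000]
t=7: π = [0.2141, 0.2859, 0.5000]

π = [0.2141, 0.2859, 0.5000]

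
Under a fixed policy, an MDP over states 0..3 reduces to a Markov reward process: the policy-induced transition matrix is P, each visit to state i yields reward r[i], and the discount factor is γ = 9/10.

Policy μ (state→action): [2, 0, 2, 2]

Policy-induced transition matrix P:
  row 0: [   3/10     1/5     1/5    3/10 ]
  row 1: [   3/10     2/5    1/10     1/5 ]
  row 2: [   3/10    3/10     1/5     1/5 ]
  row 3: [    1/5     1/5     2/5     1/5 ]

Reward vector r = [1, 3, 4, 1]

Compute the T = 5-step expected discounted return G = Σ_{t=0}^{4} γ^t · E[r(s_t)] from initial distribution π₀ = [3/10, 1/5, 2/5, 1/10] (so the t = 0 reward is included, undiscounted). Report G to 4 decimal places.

t=0: π = [0.3000, 0.2000, 0.4000, 0.1000], E[r] = 2.6000, γ^t·E[r] = 2.600000, running G = 2.600000
t=1: π = [0.2900, 0.2800, 0.2000, 0.2300], E[r] = 2.1600, γ^t·E[r] = 1.944000, running G = 4.544000
t=2: π = [0.2770, 0.2760, 0.2180, 0.2290], E[r] = 2.2060, γ^t·E[r] = 1.786860, running G = 6.330860
t=3: π = [0.2771, 0.2770, 0.2182, 0.2277], E[r] = 2.2086, γ^t·E[r] = 1.610069, running G = 7.940929
t=4: π = [0.2772, 0.2772, 0.2178, 0.2277], E[r] = 2.2080, γ^t·E[r] = 1.448643, running G = 9.389572

G = 9.3896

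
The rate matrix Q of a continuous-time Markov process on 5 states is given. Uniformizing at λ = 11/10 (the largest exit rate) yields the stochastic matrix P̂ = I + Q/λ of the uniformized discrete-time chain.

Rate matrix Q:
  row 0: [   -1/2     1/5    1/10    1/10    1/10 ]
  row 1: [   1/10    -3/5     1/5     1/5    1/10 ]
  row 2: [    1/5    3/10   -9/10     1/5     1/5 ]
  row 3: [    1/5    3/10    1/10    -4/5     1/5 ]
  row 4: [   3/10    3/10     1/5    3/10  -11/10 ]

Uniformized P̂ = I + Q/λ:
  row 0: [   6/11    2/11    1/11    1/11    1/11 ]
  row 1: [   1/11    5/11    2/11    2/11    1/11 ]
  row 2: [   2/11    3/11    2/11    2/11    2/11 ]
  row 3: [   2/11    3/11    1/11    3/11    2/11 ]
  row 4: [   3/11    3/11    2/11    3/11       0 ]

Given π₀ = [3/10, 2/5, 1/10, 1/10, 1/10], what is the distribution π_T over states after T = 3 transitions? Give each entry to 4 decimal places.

π = [0.2578, 0.3050, 0.1418, 0.1850, 0.1104]

t=0: π = [0.3000, 0.4000, 0.1000, 0.1000, 0.1000]
t=1: π = [0.2636, 0.3182, 0.1455, 0.1727, 0.1000]
t=2: π = [0.2579, 0.3066, 0.1421, 0.1826, 0.1107]
t=3: π = [0.2578, 0.3050, 0.1418, 0.1850, 0.1104]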